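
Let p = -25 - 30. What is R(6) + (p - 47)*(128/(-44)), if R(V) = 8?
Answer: 3352/11 ≈ 304.73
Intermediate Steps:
p = -55
R(6) + (p - 47)*(128/(-44)) = 8 + (-55 - 47)*(128/(-44)) = 8 - 13056*(-1)/44 = 8 - 102*(-32/11) = 8 + 3264/11 = 3352/11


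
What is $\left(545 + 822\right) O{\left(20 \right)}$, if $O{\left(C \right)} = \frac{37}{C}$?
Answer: $\frac{50579}{20} \approx 2528.9$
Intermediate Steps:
$\left(545 + 822\right) O{\left(20 \right)} = \left(545 + 822\right) \frac{37}{20} = 1367 \cdot 37 \cdot \frac{1}{20} = 1367 \cdot \frac{37}{20} = \frac{50579}{20}$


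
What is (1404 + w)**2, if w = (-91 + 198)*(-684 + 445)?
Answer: 584140561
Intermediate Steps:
w = -25573 (w = 107*(-239) = -25573)
(1404 + w)**2 = (1404 - 25573)**2 = (-24169)**2 = 584140561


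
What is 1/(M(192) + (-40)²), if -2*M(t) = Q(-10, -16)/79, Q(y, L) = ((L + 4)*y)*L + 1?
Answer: 158/254719 ≈ 0.00062029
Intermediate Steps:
Q(y, L) = 1 + L*y*(4 + L) (Q(y, L) = ((4 + L)*y)*L + 1 = (y*(4 + L))*L + 1 = L*y*(4 + L) + 1 = 1 + L*y*(4 + L))
M(t) = 1919/158 (M(t) = -(1 - 10*(-16)² + 4*(-16)*(-10))/(2*79) = -(1 - 10*256 + 640)/(2*79) = -(1 - 2560 + 640)/(2*79) = -(-1919)/(2*79) = -½*(-1919/79) = 1919/158)
1/(M(192) + (-40)²) = 1/(1919/158 + (-40)²) = 1/(1919/158 + 1600) = 1/(254719/158) = 158/254719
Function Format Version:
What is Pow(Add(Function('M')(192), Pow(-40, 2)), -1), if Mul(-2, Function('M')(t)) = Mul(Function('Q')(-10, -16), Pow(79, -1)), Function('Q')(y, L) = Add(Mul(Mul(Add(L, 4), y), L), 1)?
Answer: Rational(158, 254719) ≈ 0.00062029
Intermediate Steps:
Function('Q')(y, L) = Add(1, Mul(L, y, Add(4, L))) (Function('Q')(y, L) = Add(Mul(Mul(Add(4, L), y), L), 1) = Add(Mul(Mul(y, Add(4, L)), L), 1) = Add(Mul(L, y, Add(4, L)), 1) = Add(1, Mul(L, y, Add(4, L))))
Function('M')(t) = Rational(1919, 158) (Function('M')(t) = Mul(Rational(-1, 2), Mul(Add(1, Mul(-10, Pow(-16, 2)), Mul(4, -16, -10)), Pow(79, -1))) = Mul(Rational(-1, 2), Mul(Add(1, Mul(-10, 256), 640), Rational(1, 79))) = Mul(Rational(-1, 2), Mul(Add(1, -2560, 640), Rational(1, 79))) = Mul(Rational(-1, 2), Mul(-1919, Rational(1, 79))) = Mul(Rational(-1, 2), Rational(-1919, 79)) = Rational(1919, 158))
Pow(Add(Function('M')(192), Pow(-40, 2)), -1) = Pow(Add(Rational(1919, 158), Pow(-40, 2)), -1) = Pow(Add(Rational(1919, 158), 1600), -1) = Pow(Rational(254719, 158), -1) = Rational(158, 254719)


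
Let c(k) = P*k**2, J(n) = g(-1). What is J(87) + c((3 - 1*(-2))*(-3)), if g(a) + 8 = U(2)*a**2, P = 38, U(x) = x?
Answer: 8544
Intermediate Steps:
g(a) = -8 + 2*a**2
J(n) = -6 (J(n) = -8 + 2*(-1)**2 = -8 + 2*1 = -8 + 2 = -6)
c(k) = 38*k**2
J(87) + c((3 - 1*(-2))*(-3)) = -6 + 38*((3 - 1*(-2))*(-3))**2 = -6 + 38*((3 + 2)*(-3))**2 = -6 + 38*(5*(-3))**2 = -6 + 38*(-15)**2 = -6 + 38*225 = -6 + 8550 = 8544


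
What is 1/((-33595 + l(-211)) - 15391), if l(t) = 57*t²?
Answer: 1/2488711 ≈ 4.0181e-7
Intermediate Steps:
1/((-33595 + l(-211)) - 15391) = 1/((-33595 + 57*(-211)²) - 15391) = 1/((-33595 + 57*44521) - 15391) = 1/((-33595 + 2537697) - 15391) = 1/(2504102 - 15391) = 1/2488711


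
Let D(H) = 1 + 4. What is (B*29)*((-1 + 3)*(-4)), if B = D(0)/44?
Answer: -290/11 ≈ -26.364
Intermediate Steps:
D(H) = 5
B = 5/44 ≈ 0.11364
(B*29)*((-1 + 3)*(-4)) = ((5/44)*29)*((-1 + 3)*(-4)) = 145*(2*(-4))/44 = (145/44)*(-8) = -290/11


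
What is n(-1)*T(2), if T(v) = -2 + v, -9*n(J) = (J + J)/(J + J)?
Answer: 0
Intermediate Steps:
n(J) = -1/9 (n(J) = -(J + J)/(9*(J + J)) = -2*J/(9*(2*J)) = -2*J*1/(2*J)/9 = -1/9*1 = -1/9)
n(-1)*T(2) = -(-2 + 2)/9 = -1/9*0 = 0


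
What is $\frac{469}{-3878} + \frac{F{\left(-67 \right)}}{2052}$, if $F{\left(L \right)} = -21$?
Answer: $- \frac{24853}{189468} \approx -0.13117$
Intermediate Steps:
$\frac{469}{-3878} + \frac{F{\left(-67 \right)}}{2052} = \frac{469}{-3878} - \frac{21}{2052} = 469 \left(- \frac{1}{3878}\right) - \frac{7}{684} = - \frac{67}{554} - \frac{7}{684} = - \frac{24853}{189468}$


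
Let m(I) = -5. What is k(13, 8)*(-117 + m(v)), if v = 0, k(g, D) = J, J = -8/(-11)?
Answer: -976/11 ≈ -88.727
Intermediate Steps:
J = 8/11 (J = -8*(-1/11) = 8/11 ≈ 0.72727)
k(g, D) = 8/11
k(13, 8)*(-117 + m(v)) = 8*(-117 - 5)/11 = (8/11)*(-122) = -976/11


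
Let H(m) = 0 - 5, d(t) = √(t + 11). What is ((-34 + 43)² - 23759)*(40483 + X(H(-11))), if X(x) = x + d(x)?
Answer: -958438084 - 23678*√6 ≈ -9.5850e+8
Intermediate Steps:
d(t) = √(11 + t)
H(m) = -5
X(x) = x + √(11 + x)
((-34 + 43)² - 23759)*(40483 + X(H(-11))) = ((-34 + 43)² - 23759)*(40483 + (-5 + √(11 - 5))) = (9² - 23759)*(40483 + (-5 + √6)) = (81 - 23759)*(40478 + √6) = -23678*(40478 + √6) = -958438084 - 23678*√6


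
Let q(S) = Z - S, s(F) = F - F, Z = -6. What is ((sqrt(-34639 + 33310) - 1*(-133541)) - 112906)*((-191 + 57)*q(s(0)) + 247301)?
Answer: 5119646675 + 248105*I*sqrt(1329) ≈ 5.1196e+9 + 9.0448e+6*I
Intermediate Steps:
s(F) = 0
q(S) = -6 - S
((sqrt(-34639 + 33310) - 1*(-133541)) - 112906)*((-191 + 57)*q(s(0)) + 247301) = ((sqrt(-34639 + 33310) - 1*(-133541)) - 112906)*((-191 + 57)*(-6 - 1*0) + 247301) = ((sqrt(-1329) + 133541) - 112906)*(-134*(-6 + 0) + 247301) = ((I*sqrt(1329) + 133541) - 112906)*(-134*(-6) + 247301) = ((133541 + I*sqrt(1329)) - 112906)*(804 + 247301) = (20635 + I*sqrt(1329))*248105 = 5119646675 + 248105*I*sqrt(1329)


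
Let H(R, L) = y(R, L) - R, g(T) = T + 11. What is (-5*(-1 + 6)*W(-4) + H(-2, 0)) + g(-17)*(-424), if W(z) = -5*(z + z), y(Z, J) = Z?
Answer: 1544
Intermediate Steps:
g(T) = 11 + T
W(z) = -10*z
H(R, L) = 0 (H(R, L) = R - R = 0)
(-5*(-1 + 6)*W(-4) + H(-2, 0)) + g(-17)*(-424) = (-5*(-1 + 6)*(-10*(-4)) + 0) + (11 - 17)*(-424) = (-25*40 + 0) - 6*(-424) = (-5*200 + 0) + 2544 = (-1000 + 0) + 2544 = -1000 + 2544 = 1544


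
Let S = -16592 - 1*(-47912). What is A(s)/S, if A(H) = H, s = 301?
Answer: 301/31320 ≈ 0.0096105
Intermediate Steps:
S = 31320 (S = -16592 + 47912 = 31320)
A(s)/S = 301/31320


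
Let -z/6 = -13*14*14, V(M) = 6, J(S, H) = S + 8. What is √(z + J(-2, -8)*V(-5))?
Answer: 2*√3831 ≈ 123.79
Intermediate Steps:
J(S, H) = 8 + S
z = 15288 (z = -6*(-13*14)*14 = -(-1092)*14 = -6*(-2548) = 15288)
√(z + J(-2, -8)*V(-5)) = √(15288 + (8 - 2)*6) = √(15288 + 6*6) = √(15288 + 36) = √15324 = 2*√3831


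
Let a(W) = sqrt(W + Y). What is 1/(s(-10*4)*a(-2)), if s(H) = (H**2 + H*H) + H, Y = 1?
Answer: -I/3160 ≈ -0.00031646*I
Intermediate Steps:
a(W) = sqrt(1 + W) (a(W) = sqrt(W + 1) = sqrt(1 + W))
s(H) = H + 2*H**2 (s(H) = (H**2 + H**2) + H = 2*H**2 + H = H + 2*H**2)
1/(s(-10*4)*a(-2)) = 1/(((-10*4)*(1 + 2*(-10*4)))*sqrt(1 - 2)) = 1/((-40*(1 + 2*(-40)))*sqrt(-1)) = 1/((-40*(1 - 80))*I) = 1/((-40*(-79))*I) = 1/(3160*I) = -I/3160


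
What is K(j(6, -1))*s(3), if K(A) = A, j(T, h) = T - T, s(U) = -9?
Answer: 0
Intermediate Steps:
j(T, h) = 0
K(j(6, -1))*s(3) = 0*(-9) = 0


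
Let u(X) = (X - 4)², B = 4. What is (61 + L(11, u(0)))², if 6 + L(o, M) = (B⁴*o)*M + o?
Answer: 2035994884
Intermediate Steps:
u(X) = (-4 + X)²
L(o, M) = -6 + o + 256*M*o (L(o, M) = -6 + ((4⁴*o)*M + o) = -6 + ((256*o)*M + o) = -6 + (256*M*o + o) = -6 + (o + 256*M*o) = -6 + o + 256*M*o)
(61 + L(11, u(0)))² = (61 + (-6 + 11 + 256*(-4 + 0)²*11))² = (61 + (-6 + 11 + 256*(-4)²*11))² = (61 + (-6 + 11 + 256*16*11))² = (61 + (-6 + 11 + 45056))² = (61 + 45061)² = 45122² = 2035994884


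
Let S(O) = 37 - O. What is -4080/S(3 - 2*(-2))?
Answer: -136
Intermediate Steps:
-4080/S(3 - 2*(-2)) = -4080/(37 - (3 - 2*(-2))) = -4080/(37 - (3 + 4)) = -4080/(37 - 1*7) = -4080/(37 - 7) = -4080/30 = -4080*1/30 = -136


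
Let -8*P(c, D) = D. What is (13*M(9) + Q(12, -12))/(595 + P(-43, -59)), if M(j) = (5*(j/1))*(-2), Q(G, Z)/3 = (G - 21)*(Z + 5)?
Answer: -7848/4819 ≈ -1.6286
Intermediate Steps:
Q(G, Z) = 3*(-21 + G)*(5 + Z) (Q(G, Z) = 3*((G - 21)*(Z + 5)) = 3*((-21 + G)*(5 + Z)) = 3*(-21 + G)*(5 + Z))
P(c, D) = -D/8
M(j) = -10*j (M(j) = (5*(j*1))*(-2) = (5*j)*(-2) = -10*j)
(13*M(9) + Q(12, -12))/(595 + P(-43, -59)) = (13*(-10*9) + (-315 - 63*(-12) + 15*12 + 3*12*(-12)))/(595 - 1/8*(-59)) = (13*(-90) + (-315 + 756 + 180 - 432))/(595 + 59/8) = (-1170 + 189)/(4819/8) = -981*8/4819 = -7848/4819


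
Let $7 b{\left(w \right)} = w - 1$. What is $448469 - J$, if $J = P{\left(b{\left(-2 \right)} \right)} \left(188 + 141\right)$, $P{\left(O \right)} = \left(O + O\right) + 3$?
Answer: $447764$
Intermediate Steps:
$b{\left(w \right)} = - \frac{1}{7} + \frac{w}{7}$ ($b{\left(w \right)} = \frac{w - 1}{7} = \frac{-1 + w}{7} = - \frac{1}{7} + \frac{w}{7}$)
$P{\left(O \right)} = 3 + 2 O$ ($P{\left(O \right)} = 2 O + 3 = 3 + 2 O$)
$J = 705$ ($J = \left(3 + 2 \left(- \frac{1}{7} + \frac{1}{7} \left(-2\right)\right)\right) \left(188 + 141\right) = \left(3 + 2 \left(- \frac{1}{7} - \frac{2}{7}\right)\right) 329 = \left(3 + 2 \left(- \frac{3}{7}\right)\right) 329 = \left(3 - \frac{6}{7}\right) 329 = \frac{15}{7} \cdot 329 = 705$)
$448469 - J = 448469 - 705 = 447764$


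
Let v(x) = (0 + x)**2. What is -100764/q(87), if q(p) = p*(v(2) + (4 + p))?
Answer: -33588/2755 ≈ -12.192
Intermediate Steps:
v(x) = x**2
q(p) = p*(8 + p) (q(p) = p*(2**2 + (4 + p)) = p*(4 + (4 + p)) = p*(8 + p))
-100764/q(87) = -100764*1/(87*(8 + 87)) = -100764/(87*95) = -100764/8265 = -100764*1/8265 = -33588/2755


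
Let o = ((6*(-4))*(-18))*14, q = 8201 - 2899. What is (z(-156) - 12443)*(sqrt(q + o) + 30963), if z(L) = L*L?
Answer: 368242959 + 59465*sqrt(454) ≈ 3.6951e+8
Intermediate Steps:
z(L) = L**2
q = 5302
o = 6048 (o = -24*(-18)*14 = 432*14 = 6048)
(z(-156) - 12443)*(sqrt(q + o) + 30963) = ((-156)**2 - 12443)*(sqrt(5302 + 6048) + 30963) = (24336 - 12443)*(sqrt(11350) + 30963) = 11893*(5*sqrt(454) + 30963) = 11893*(30963 + 5*sqrt(454)) = 368242959 + 59465*sqrt(454)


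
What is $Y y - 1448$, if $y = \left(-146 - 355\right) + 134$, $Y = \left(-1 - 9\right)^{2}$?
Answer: $-38148$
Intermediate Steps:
$Y = 100$ ($Y = \left(-10\right)^{2} = 100$)
$y = -367$ ($y = \left(-146 - 355\right) + 134 = -501 + 134 = -367$)
$Y y - 1448 = 100 \left(-367\right) - 1448 = -36700 - 1448 = -38148$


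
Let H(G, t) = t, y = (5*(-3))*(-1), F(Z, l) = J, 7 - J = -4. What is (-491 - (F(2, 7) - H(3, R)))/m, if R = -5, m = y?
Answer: -169/5 ≈ -33.800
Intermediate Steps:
J = 11 (J = 7 - 1*(-4) = 7 + 4 = 11)
F(Z, l) = 11
y = 15 (y = -15*(-1) = 15)
m = 15
(-491 - (F(2, 7) - H(3, R)))/m = (-491 - (11 - 1*(-5)))/15 = (-491 - (11 + 5))*(1/15) = (-491 - 1*16)*(1/15) = (-491 - 16)*(1/15) = -507*1/15 = -169/5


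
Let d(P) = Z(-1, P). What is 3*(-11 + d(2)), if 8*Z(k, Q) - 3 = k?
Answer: -129/4 ≈ -32.250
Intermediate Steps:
Z(k, Q) = 3/8 + k/8
d(P) = 1/4 (d(P) = 3/8 + (1/8)*(-1) = 3/8 - 1/8 = 1/4)
3*(-11 + d(2)) = 3*(-11 + 1/4) = 3*(-43/4) = -129/4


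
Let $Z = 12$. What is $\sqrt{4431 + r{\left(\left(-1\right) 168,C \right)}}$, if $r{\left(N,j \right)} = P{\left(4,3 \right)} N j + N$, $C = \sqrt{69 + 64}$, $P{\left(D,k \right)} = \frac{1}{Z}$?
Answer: $\sqrt{4263 - 14 \sqrt{133}} \approx 64.043$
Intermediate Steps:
$P{\left(D,k \right)} = \frac{1}{12}$
$C = \sqrt{133} \approx 11.533$
$r{\left(N,j \right)} = N + \frac{N j}{12}$ ($r{\left(N,j \right)} = \frac{N}{12} j + N = \frac{N j}{12} + N = N + \frac{N j}{12}$)
$\sqrt{4431 + r{\left(\left(-1\right) 168,C \right)}} = \sqrt{4431 + \frac{\left(-1\right) 168 \left(12 + \sqrt{133}\right)}{12}} = \sqrt{4431 + \frac{1}{12} \left(-168\right) \left(12 + \sqrt{133}\right)} = \sqrt{4431 - \left(168 + 14 \sqrt{133}\right)} = \sqrt{4263 - 14 \sqrt{133}}$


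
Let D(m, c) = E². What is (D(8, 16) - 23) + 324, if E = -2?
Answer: 305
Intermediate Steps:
D(m, c) = 4 (D(m, c) = (-2)² = 4)
(D(8, 16) - 23) + 324 = (4 - 23) + 324 = -19 + 324 = 305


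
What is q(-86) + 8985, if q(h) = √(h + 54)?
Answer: 8985 + 4*I*√2 ≈ 8985.0 + 5.6569*I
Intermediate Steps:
q(h) = √(54 + h)
q(-86) + 8985 = √(54 - 86) + 8985 = √(-32) + 8985 = 4*I*√2 + 8985 = 8985 + 4*I*√2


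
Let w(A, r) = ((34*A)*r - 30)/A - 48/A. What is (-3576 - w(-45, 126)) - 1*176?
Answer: -120566/15 ≈ -8037.7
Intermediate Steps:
w(A, r) = -48/A + (-30 + 34*A*r)/A (w(A, r) = (34*A*r - 30)/A - 48/A = (-30 + 34*A*r)/A - 48/A = -48/A + (-30 + 34*A*r)/A)
(-3576 - w(-45, 126)) - 1*176 = (-3576 - (-78/(-45) + 34*126)) - 1*176 = (-3576 - (-78*(-1/45) + 4284)) - 176 = (-3576 - (26/15 + 4284)) - 176 = (-3576 - 1*64286/15) - 176 = (-3576 - 64286/15) - 176 = -117926/15 - 176 = -120566/15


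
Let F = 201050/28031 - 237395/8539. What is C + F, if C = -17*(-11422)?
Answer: 46471911960071/239356709 ≈ 1.9415e+5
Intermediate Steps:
C = 194174
F = -4937653295/239356709 (F = 201050*(1/28031) - 237395*1/8539 = 201050/28031 - 237395/8539 = -4937653295/239356709 ≈ -20.629)
C + F = 194174 - 4937653295/239356709 = 46471911960071/239356709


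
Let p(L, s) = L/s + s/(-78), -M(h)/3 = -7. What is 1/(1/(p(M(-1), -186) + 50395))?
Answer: 40620201/806 ≈ 50397.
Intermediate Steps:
M(h) = 21 (M(h) = -3*(-7) = 21)
p(L, s) = -s/78 + L/s (p(L, s) = L/s + s*(-1/78) = L/s - s/78 = -s/78 + L/s)
1/(1/(p(M(-1), -186) + 50395)) = 1/(1/((-1/78*(-186) + 21/(-186)) + 50395)) = 1/(1/((31/13 + 21*(-1/186)) + 50395)) = 1/(1/((31/13 - 7/62) + 50395)) = 1/(1/(1831/806 + 50395)) = 1/(1/(40620201/806)) = 1/(806/40620201) = 40620201/806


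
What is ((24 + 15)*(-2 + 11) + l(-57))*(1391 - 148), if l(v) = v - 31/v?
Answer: 20868727/57 ≈ 3.6612e+5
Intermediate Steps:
((24 + 15)*(-2 + 11) + l(-57))*(1391 - 148) = ((24 + 15)*(-2 + 11) + (-57 - 31/(-57)))*(1391 - 148) = (39*9 + (-57 - 31*(-1/57)))*1243 = (351 + (-57 + 31/57))*1243 = (351 - 3218/57)*1243 = (16789/57)*1243 = 20868727/57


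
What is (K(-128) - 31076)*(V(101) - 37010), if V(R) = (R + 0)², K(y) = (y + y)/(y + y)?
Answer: 833089675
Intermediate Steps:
K(y) = 1 (K(y) = (2*y)/((2*y)) = (2*y)*(1/(2*y)) = 1)
V(R) = R²
(K(-128) - 31076)*(V(101) - 37010) = (1 - 31076)*(101² - 37010) = -31075*(10201 - 37010) = -31075*(-26809) = 833089675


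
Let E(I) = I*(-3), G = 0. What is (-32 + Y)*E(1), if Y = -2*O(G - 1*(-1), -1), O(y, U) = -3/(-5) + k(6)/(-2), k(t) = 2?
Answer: 468/5 ≈ 93.600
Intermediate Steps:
E(I) = -3*I
O(y, U) = -2/5 (O(y, U) = -3/(-5) + 2/(-2) = -3*(-1/5) + 2*(-1/2) = 3/5 - 1 = -2/5)
Y = 4/5 (Y = -2*(-2/5) = 4/5 ≈ 0.80000)
(-32 + Y)*E(1) = (-32 + 4/5)*(-3*1) = -156/5*(-3) = 468/5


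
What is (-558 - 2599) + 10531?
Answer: 7374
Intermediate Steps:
(-558 - 2599) + 10531 = -3157 + 10531 = 7374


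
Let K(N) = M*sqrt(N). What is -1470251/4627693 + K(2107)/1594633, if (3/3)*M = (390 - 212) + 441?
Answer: -1470251/4627693 + 4333*sqrt(43)/1594633 ≈ -0.29989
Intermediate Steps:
M = 619 (M = (390 - 212) + 441 = 178 + 441 = 619)
K(N) = 619*sqrt(N)
-1470251/4627693 + K(2107)/1594633 = -1470251/4627693 + (619*sqrt(2107))/1594633 = -1470251*1/4627693 + (619*(7*sqrt(43)))*(1/1594633) = -1470251/4627693 + (4333*sqrt(43))*(1/1594633) = -1470251/4627693 + 4333*sqrt(43)/1594633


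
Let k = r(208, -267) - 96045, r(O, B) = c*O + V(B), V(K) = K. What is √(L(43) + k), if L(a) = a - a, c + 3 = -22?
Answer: 2*I*√25378 ≈ 318.61*I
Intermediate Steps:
c = -25 (c = -3 - 22 = -25)
L(a) = 0
r(O, B) = B - 25*O (r(O, B) = -25*O + B = B - 25*O)
k = -101512 (k = (-267 - 25*208) - 96045 = (-267 - 5200) - 96045 = -5467 - 96045 = -101512)
√(L(43) + k) = √(0 - 101512) = √(-101512) = 2*I*√25378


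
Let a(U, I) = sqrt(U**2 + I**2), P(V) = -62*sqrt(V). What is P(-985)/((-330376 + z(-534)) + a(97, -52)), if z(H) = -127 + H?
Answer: 31*I*sqrt(11931305)/54792741628 + 10262147*I*sqrt(985)/54792741628 ≈ 0.00588*I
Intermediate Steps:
a(U, I) = sqrt(I**2 + U**2)
P(-985)/((-330376 + z(-534)) + a(97, -52)) = (-62*I*sqrt(985))/((-330376 + (-127 - 534)) + sqrt((-52)**2 + 97**2)) = (-62*I*sqrt(985))/((-330376 - 661) + sqrt(2704 + 9409)) = (-62*I*sqrt(985))/(-331037 + sqrt(12113)) = -62*I*sqrt(985)/(-331037 + sqrt(12113))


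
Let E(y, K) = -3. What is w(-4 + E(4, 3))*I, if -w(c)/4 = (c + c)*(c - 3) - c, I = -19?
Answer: 11172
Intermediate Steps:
w(c) = 4*c - 8*c*(-3 + c) (w(c) = -4*((c + c)*(c - 3) - c) = -4*((2*c)*(-3 + c) - c) = -4*(2*c*(-3 + c) - c) = -4*(-c + 2*c*(-3 + c)) = 4*c - 8*c*(-3 + c))
w(-4 + E(4, 3))*I = (4*(-4 - 3)*(7 - 2*(-4 - 3)))*(-19) = (4*(-7)*(7 - 2*(-7)))*(-19) = (4*(-7)*(7 + 14))*(-19) = (4*(-7)*21)*(-19) = -588*(-19) = 11172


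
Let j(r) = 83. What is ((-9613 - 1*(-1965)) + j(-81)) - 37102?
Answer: -44667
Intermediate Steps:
((-9613 - 1*(-1965)) + j(-81)) - 37102 = ((-9613 - 1*(-1965)) + 83) - 37102 = ((-9613 + 1965) + 83) - 37102 = (-7648 + 83) - 37102 = -7565 - 37102 = -44667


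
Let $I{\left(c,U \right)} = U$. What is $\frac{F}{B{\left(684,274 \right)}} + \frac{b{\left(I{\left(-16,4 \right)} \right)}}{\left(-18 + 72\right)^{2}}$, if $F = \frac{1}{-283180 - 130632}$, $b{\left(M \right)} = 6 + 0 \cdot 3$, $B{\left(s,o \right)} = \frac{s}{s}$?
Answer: $\frac{206663}{100556316} \approx 0.0020552$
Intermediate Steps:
$B{\left(s,o \right)} = 1$
$b{\left(M \right)} = 6$ ($b{\left(M \right)} = 6 + 0 = 6$)
$F = - \frac{1}{413812}$ ($F = \frac{1}{-413812} = - \frac{1}{413812} \approx -2.4166 \cdot 10^{-6}$)
$\frac{F}{B{\left(684,274 \right)}} + \frac{b{\left(I{\left(-16,4 \right)} \right)}}{\left(-18 + 72\right)^{2}} = - \frac{1}{413812 \cdot 1} + \frac{6}{\left(-18 + 72\right)^{2}} = \left(- \frac{1}{413812}\right) 1 + \frac{6}{54^{2}} = - \frac{1}{413812} + \frac{6}{2916} = - \frac{1}{413812} + 6 \cdot \frac{1}{2916} = - \frac{1}{413812} + \frac{1}{486} = \frac{206663}{100556316}$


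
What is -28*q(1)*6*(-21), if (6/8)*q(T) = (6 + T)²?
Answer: 230496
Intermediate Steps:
q(T) = 4*(6 + T)²/3
-28*q(1)*6*(-21) = -28*4*(6 + 1)²/3*6*(-21) = -28*(4/3)*7²*6*(-21) = -28*(4/3)*49*6*(-21) = -5488*6/3*(-21) = -28*392*(-21) = -10976*(-21) = 230496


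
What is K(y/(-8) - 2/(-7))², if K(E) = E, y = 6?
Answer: 169/784 ≈ 0.21556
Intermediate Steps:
K(y/(-8) - 2/(-7))² = (6/(-8) - 2/(-7))² = (6*(-⅛) - 2*(-⅐))² = (-¾ + 2/7)² = (-13/28)² = 169/784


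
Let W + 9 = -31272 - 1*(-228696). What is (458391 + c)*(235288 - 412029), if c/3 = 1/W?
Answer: -5331289712095196/65805 ≈ -8.1017e+10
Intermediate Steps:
W = 197415 (W = -9 + (-31272 - 1*(-228696)) = -9 + (-31272 + 228696) = -9 + 197424 = 197415)
c = 1/65805 (c = 3/197415 = 3*(1/197415) = 1/65805 ≈ 1.5196e-5)
(458391 + c)*(235288 - 412029) = (458391 + 1/65805)*(235288 - 412029) = (30164419756/65805)*(-176741) = -5331289712095196/65805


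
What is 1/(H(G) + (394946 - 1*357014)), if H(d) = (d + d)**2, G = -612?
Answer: 1/1536108 ≈ 6.5100e-7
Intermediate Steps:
H(d) = 4*d**2 (H(d) = (2*d)**2 = 4*d**2)
1/(H(G) + (394946 - 1*357014)) = 1/(4*(-612)**2 + (394946 - 1*357014)) = 1/(4*374544 + (394946 - 357014)) = 1/(1498176 + 37932) = 1/1536108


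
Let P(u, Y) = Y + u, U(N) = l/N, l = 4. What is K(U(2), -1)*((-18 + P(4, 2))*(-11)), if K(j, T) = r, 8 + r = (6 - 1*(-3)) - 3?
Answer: -264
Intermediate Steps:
U(N) = 4/N
r = -2 (r = -8 + ((6 - 1*(-3)) - 3) = -8 + ((6 + 3) - 3) = -8 + (9 - 3) = -8 + 6 = -2)
K(j, T) = -2
K(U(2), -1)*((-18 + P(4, 2))*(-11)) = -2*(-18 + (2 + 4))*(-11) = -2*(-18 + 6)*(-11) = -(-24)*(-11) = -2*132 = -264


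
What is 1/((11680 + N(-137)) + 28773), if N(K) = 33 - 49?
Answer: 1/40437 ≈ 2.4730e-5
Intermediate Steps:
N(K) = -16
1/((11680 + N(-137)) + 28773) = 1/((11680 - 16) + 28773) = 1/(11664 + 28773) = 1/40437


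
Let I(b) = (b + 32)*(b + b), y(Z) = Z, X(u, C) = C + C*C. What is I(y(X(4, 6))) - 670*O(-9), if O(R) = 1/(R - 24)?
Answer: 205798/33 ≈ 6236.3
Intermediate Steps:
X(u, C) = C + C²
I(b) = 2*b*(32 + b) (I(b) = (32 + b)*(2*b) = 2*b*(32 + b))
O(R) = 1/(-24 + R)
I(y(X(4, 6))) - 670*O(-9) = 2*(6*(1 + 6))*(32 + 6*(1 + 6)) - 670/(-24 - 9) = 2*(6*7)*(32 + 6*7) - 670/(-33) = 2*42*(32 + 42) - 670*(-1/33) = 2*42*74 + 670/33 = 6216 + 670/33 = 205798/33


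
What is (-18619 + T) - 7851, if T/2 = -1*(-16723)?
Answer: 6976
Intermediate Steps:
T = 33446 (T = 2*(-1*(-16723)) = 2*16723 = 33446)
(-18619 + T) - 7851 = (-18619 + 33446) - 7851 = 14827 - 7851 = 6976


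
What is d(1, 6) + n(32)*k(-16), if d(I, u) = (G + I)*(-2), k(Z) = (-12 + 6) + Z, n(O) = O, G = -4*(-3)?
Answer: -730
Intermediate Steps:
G = 12
k(Z) = -6 + Z
d(I, u) = -24 - 2*I (d(I, u) = (12 + I)*(-2) = -24 - 2*I)
d(1, 6) + n(32)*k(-16) = (-24 - 2*1) + 32*(-6 - 16) = (-24 - 2) + 32*(-22) = -26 - 704 = -730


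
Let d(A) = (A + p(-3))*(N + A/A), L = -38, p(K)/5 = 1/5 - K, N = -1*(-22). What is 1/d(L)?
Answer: -1/506 ≈ -0.0019763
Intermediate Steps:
N = 22
p(K) = 1 - 5*K (p(K) = 5*(1/5 - K) = 5*(⅕ - K) = 1 - 5*K)
d(A) = 368 + 23*A (d(A) = (A + (1 - 5*(-3)))*(22 + A/A) = (A + (1 + 15))*(22 + 1) = (A + 16)*23 = (16 + A)*23 = 368 + 23*A)
1/d(L) = 1/(368 + 23*(-38)) = 1/(368 - 874) = 1/(-506) = -1/506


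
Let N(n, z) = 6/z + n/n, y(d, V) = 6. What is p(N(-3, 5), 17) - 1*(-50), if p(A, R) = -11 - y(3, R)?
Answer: 33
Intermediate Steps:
N(n, z) = 1 + 6/z (N(n, z) = 6/z + 1 = 1 + 6/z)
p(A, R) = -17 (p(A, R) = -11 - 1*6 = -11 - 6 = -17)
p(N(-3, 5), 17) - 1*(-50) = -17 - 1*(-50) = -17 + 50 = 33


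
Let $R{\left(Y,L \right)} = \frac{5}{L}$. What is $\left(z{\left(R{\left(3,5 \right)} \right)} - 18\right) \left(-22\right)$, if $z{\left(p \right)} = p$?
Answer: $374$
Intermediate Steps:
$\left(z{\left(R{\left(3,5 \right)} \right)} - 18\right) \left(-22\right) = \left(\frac{5}{5} - 18\right) \left(-22\right) = \left(5 \cdot \frac{1}{5} - 18\right) \left(-22\right) = \left(1 - 18\right) \left(-22\right) = \left(-17\right) \left(-22\right) = 374$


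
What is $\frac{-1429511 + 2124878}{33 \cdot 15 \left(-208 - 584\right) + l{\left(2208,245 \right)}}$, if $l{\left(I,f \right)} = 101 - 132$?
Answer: $- \frac{695367}{392071} \approx -1.7736$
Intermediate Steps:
$l{\left(I,f \right)} = -31$ ($l{\left(I,f \right)} = 101 - 132 = -31$)
$\frac{-1429511 + 2124878}{33 \cdot 15 \left(-208 - 584\right) + l{\left(2208,245 \right)}} = \frac{-1429511 + 2124878}{33 \cdot 15 \left(-208 - 584\right) - 31} = \frac{695367}{495 \left(-792\right) - 31} = \frac{695367}{-392040 - 31} = \frac{695367}{-392071} = 695367 \left(- \frac{1}{392071}\right) = - \frac{695367}{392071}$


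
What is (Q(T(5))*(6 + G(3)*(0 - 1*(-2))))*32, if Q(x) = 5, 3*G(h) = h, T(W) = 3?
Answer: 1280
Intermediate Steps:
G(h) = h/3
(Q(T(5))*(6 + G(3)*(0 - 1*(-2))))*32 = (5*(6 + ((1/3)*3)*(0 - 1*(-2))))*32 = (5*(6 + 1*(0 + 2)))*32 = (5*(6 + 1*2))*32 = (5*(6 + 2))*32 = (5*8)*32 = 40*32 = 1280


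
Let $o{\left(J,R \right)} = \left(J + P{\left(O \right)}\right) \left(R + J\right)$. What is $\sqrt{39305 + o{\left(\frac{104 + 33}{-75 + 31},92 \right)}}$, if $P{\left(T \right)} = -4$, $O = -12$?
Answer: $\frac{\sqrt{74870337}}{44} \approx 196.65$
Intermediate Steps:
$o{\left(J,R \right)} = \left(-4 + J\right) \left(J + R\right)$ ($o{\left(J,R \right)} = \left(J - 4\right) \left(R + J\right) = \left(-4 + J\right) \left(J + R\right)$)
$\sqrt{39305 + o{\left(\frac{104 + 33}{-75 + 31},92 \right)}} = \sqrt{39305 - \left(368 - \frac{\left(104 + 33\right)^{2}}{\left(-75 + 31\right)^{2}} - \frac{104 + 33}{-75 + 31} \cdot 92 + \frac{4 \left(104 + 33\right)}{-75 + 31}\right)} = \sqrt{39305 - \left(368 - \frac{18769}{1936} - \frac{137}{-44} \cdot 92 + 4 \cdot 137 \frac{1}{-44}\right)} = \sqrt{39305 - \left(368 - \frac{18769}{1936} - 137 \left(- \frac{1}{44}\right) 92 + 4 \cdot 137 \left(- \frac{1}{44}\right)\right)} = \sqrt{39305 - \left(642 - \frac{18769}{1936}\right)} = \sqrt{39305 + \left(\frac{18769}{1936} + \frac{137}{11} - 368 - \frac{3151}{11}\right)} = \sqrt{39305 - \frac{1224143}{1936}} = \sqrt{\frac{74870337}{1936}} = \frac{\sqrt{74870337}}{44}$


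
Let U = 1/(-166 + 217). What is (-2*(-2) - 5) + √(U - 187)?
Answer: -1 + 8*I*√7599/51 ≈ -1.0 + 13.674*I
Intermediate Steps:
U = 1/51 ≈ 0.019608
(-2*(-2) - 5) + √(U - 187) = (-2*(-2) - 5) + √(1/51 - 187) = (4 - 5) + √(-9536/51) = -1 + 8*I*√7599/51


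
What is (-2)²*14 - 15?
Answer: 41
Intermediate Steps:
(-2)²*14 - 15 = 4*14 - 15 = 56 - 15 = 41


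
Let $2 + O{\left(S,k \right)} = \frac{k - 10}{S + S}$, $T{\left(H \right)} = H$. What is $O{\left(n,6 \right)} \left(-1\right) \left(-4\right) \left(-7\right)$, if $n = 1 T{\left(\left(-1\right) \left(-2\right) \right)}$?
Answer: $84$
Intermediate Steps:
$n = 2$ ($n = 1 \left(\left(-1\right) \left(-2\right)\right) = 1 \cdot 2 = 2$)
$O{\left(S,k \right)} = -2 + \frac{-10 + k}{2 S}$ ($O{\left(S,k \right)} = -2 + \frac{k - 10}{S + S} = -2 + \frac{-10 + k}{2 S}$)
$O{\left(n,6 \right)} \left(-1\right) \left(-4\right) \left(-7\right) = \frac{-10 + 6 - 8}{2 \cdot 2} \left(-1\right) \left(-4\right) \left(-7\right) = \frac{1}{2} \cdot \frac{1}{2} \left(-10 + 6 - 8\right) 4 \left(-7\right) = \frac{1}{2} \cdot \frac{1}{2} \left(-12\right) \left(-28\right) = \left(-3\right) \left(-28\right) = 84$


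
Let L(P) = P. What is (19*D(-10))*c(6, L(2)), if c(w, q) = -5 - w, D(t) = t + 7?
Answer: 627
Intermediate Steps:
D(t) = 7 + t
(19*D(-10))*c(6, L(2)) = (19*(7 - 10))*(-5 - 1*6) = (19*(-3))*(-5 - 6) = -57*(-11) = 627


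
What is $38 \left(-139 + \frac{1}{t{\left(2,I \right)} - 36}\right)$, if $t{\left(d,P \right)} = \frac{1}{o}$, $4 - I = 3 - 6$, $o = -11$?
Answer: $- \frac{2097372}{397} \approx -5283.1$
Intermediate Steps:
$I = 7$ ($I = 4 - \left(3 - 6\right) = 4 - -3 = 4 + 3 = 7$)
$t{\left(d,P \right)} = - \frac{1}{11}$ ($t{\left(d,P \right)} = \frac{1}{-11} = - \frac{1}{11}$)
$38 \left(-139 + \frac{1}{t{\left(2,I \right)} - 36}\right) = 38 \left(-139 + \frac{1}{- \frac{1}{11} - 36}\right) = 38 \left(-139 + \frac{1}{- \frac{397}{11}}\right) = 38 \left(-139 - \frac{11}{397}\right) = 38 \left(- \frac{55194}{397}\right) = - \frac{2097372}{397}$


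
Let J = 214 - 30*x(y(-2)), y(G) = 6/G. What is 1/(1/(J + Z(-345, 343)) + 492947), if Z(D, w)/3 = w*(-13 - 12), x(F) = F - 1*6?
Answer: 25241/12442475226 ≈ 2.0286e-6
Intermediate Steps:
x(F) = -6 + F (x(F) = F - 6 = -6 + F)
J = 484 (J = 214 - 30*(-6 + 6/(-2)) = 214 - 30*(-6 + 6*(-1/2)) = 214 - 30*(-6 - 3) = 214 - 30*(-9) = 214 + 270 = 484)
Z(D, w) = -75*w (Z(D, w) = 3*(w*(-13 - 12)) = 3*(w*(-25)) = 3*(-25*w) = -75*w)
1/(1/(J + Z(-345, 343)) + 492947) = 1/(1/(484 - 75*343) + 492947) = 1/(1/(484 - 25725) + 492947) = 1/(1/(-25241) + 492947) = 1/(-1/25241 + 492947) = 1/(12442475226/25241) = 25241/12442475226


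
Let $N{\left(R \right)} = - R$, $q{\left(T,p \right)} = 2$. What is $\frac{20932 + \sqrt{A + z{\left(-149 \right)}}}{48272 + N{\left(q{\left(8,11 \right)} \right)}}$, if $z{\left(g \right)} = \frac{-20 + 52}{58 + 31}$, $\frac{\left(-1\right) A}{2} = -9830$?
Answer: $\frac{10466}{24135} + \frac{\sqrt{38932427}}{2148015} \approx 0.43655$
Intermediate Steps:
$A = 19660$ ($A = \left(-2\right) \left(-9830\right) = 19660$)
$z{\left(g \right)} = \frac{32}{89}$
$\frac{20932 + \sqrt{A + z{\left(-149 \right)}}}{48272 + N{\left(q{\left(8,11 \right)} \right)}} = \frac{20932 + \sqrt{19660 + \frac{32}{89}}}{48272 - 2} = \frac{20932 + \sqrt{\frac{1749772}{89}}}{48272 - 2} = \frac{20932 + \frac{2 \sqrt{38932427}}{89}}{48270} = \left(20932 + \frac{2 \sqrt{38932427}}{89}\right) \frac{1}{48270} = \frac{10466}{24135} + \frac{\sqrt{38932427}}{2148015}$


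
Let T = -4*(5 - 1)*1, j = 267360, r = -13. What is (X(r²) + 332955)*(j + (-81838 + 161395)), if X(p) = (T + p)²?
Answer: 123628729788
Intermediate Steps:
T = -16 (T = -4*4*1 = -16*1 = -16)
X(p) = (-16 + p)²
(X(r²) + 332955)*(j + (-81838 + 161395)) = ((-16 + (-13)²)² + 332955)*(267360 + (-81838 + 161395)) = ((-16 + 169)² + 332955)*(267360 + 79557) = (153² + 332955)*346917 = (23409 + 332955)*346917 = 356364*346917 = 123628729788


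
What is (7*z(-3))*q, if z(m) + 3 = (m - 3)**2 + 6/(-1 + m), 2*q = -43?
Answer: -18963/4 ≈ -4740.8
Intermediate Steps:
q = -43/2 (q = (1/2)*(-43) = -43/2 ≈ -21.500)
z(m) = -3 + (-3 + m)**2 + 6/(-1 + m) (z(m) = -3 + ((m - 3)**2 + 6/(-1 + m)) = -3 + ((-3 + m)**2 + 6/(-1 + m)) = -3 + (-3 + m)**2 + 6/(-1 + m))
(7*z(-3))*q = (7*(-3*(12 + (-3)**2 - 7*(-3))/(-1 - 3)))*(-43/2) = (7*(-3*(12 + 9 + 21)/(-4)))*(-43/2) = (7*(-3*(-1/4)*42))*(-43/2) = (7*(63/2))*(-43/2) = (441/2)*(-43/2) = -18963/4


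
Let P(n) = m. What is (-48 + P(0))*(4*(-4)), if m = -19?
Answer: 1072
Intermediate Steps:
P(n) = -19
(-48 + P(0))*(4*(-4)) = (-48 - 19)*(4*(-4)) = -67*(-16) = 1072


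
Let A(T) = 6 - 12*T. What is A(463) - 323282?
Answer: -328832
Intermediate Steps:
A(463) - 323282 = (6 - 12*463) - 323282 = (6 - 5556) - 323282 = -5550 - 323282 = -328832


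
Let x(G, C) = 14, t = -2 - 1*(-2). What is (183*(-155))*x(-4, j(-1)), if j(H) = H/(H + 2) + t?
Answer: -397110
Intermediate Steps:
t = 0 (t = -2 + 2 = 0)
j(H) = H/(2 + H) (j(H) = H/(H + 2) + 0 = H/(2 + H) + 0 = H/(2 + H))
(183*(-155))*x(-4, j(-1)) = (183*(-155))*14 = -28365*14 = -397110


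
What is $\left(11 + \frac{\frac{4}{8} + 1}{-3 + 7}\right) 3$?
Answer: $\frac{273}{8} \approx 34.125$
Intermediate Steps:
$\left(11 + \frac{\frac{4}{8} + 1}{-3 + 7}\right) 3 = \left(11 + \frac{4 \cdot \frac{1}{8} + 1}{4}\right) 3 = \left(11 + \left(\frac{1}{2} + 1\right) \frac{1}{4}\right) 3 = \left(11 + \frac{3}{2} \cdot \frac{1}{4}\right) 3 = \left(11 + \frac{3}{8}\right) 3 = \frac{91}{8} \cdot 3 = \frac{273}{8}$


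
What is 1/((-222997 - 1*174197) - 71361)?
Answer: -1/468555 ≈ -2.1342e-6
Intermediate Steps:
1/((-222997 - 1*174197) - 71361) = 1/((-222997 - 174197) - 71361) = 1/(-397194 - 71361) = 1/(-468555) = -1/468555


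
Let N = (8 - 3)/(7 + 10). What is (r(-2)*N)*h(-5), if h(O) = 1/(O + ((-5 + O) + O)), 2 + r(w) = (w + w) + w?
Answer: 2/17 ≈ 0.11765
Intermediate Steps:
r(w) = -2 + 3*w (r(w) = -2 + ((w + w) + w) = -2 + (2*w + w) = -2 + 3*w)
N = 5/17 ≈ 0.29412
h(O) = 1/(-5 + 3*O) (h(O) = 1/(O + (-5 + 2*O)) = 1/(-5 + 3*O))
(r(-2)*N)*h(-5) = ((-2 + 3*(-2))*(5/17))/(-5 + 3*(-5)) = ((-2 - 6)*(5/17))/(-5 - 15) = -8*5/17/(-20) = -40/17*(-1/20) = 2/17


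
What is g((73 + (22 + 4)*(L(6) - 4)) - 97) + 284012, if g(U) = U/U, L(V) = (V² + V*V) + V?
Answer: 284013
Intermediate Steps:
L(V) = V + 2*V² (L(V) = (V² + V²) + V = 2*V² + V = V + 2*V²)
g(U) = 1
g((73 + (22 + 4)*(L(6) - 4)) - 97) + 284012 = 1 + 284012 = 284013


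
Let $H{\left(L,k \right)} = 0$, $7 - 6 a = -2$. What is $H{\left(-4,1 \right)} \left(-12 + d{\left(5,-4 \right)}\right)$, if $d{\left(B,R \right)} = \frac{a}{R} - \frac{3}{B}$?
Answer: $0$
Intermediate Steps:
$a = \frac{3}{2}$ ($a = \frac{7}{6} - - \frac{1}{3} = \frac{7}{6} + \frac{1}{3} = \frac{3}{2} \approx 1.5$)
$d{\left(B,R \right)} = - \frac{3}{B} + \frac{3}{2 R}$ ($d{\left(B,R \right)} = \frac{3}{2 R} - \frac{3}{B} = - \frac{3}{B} + \frac{3}{2 R}$)
$H{\left(-4,1 \right)} \left(-12 + d{\left(5,-4 \right)}\right) = 0 \left(-12 + \left(- \frac{3}{5} + \frac{3}{2 \left(-4\right)}\right)\right) = 0 \left(-12 + \left(\left(-3\right) \frac{1}{5} + \frac{3}{2} \left(- \frac{1}{4}\right)\right)\right) = 0 \left(-12 - \frac{39}{40}\right) = 0 \left(- \frac{519}{40}\right) = 0$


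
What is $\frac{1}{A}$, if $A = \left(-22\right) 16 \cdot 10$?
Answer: $- \frac{1}{3520} \approx -0.00028409$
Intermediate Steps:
$A = -3520$ ($A = \left(-352\right) 10 = -3520$)
$\frac{1}{A} = \frac{1}{-3520} = - \frac{1}{3520}$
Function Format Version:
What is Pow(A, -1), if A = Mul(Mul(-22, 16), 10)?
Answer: Rational(-1, 3520) ≈ -0.00028409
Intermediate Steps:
A = -3520 (A = Mul(-352, 10) = -3520)
Pow(A, -1) = Pow(-3520, -1) = Rational(-1, 3520)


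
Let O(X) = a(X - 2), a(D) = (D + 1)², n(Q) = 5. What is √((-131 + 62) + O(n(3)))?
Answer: I*√53 ≈ 7.2801*I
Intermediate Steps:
a(D) = (1 + D)²
O(X) = (-1 + X)² (O(X) = (1 + (X - 2))² = (1 + (-2 + X))² = (-1 + X)²)
√((-131 + 62) + O(n(3))) = √((-131 + 62) + (-1 + 5)²) = √(-69 + 4²) = √(-69 + 16) = √(-53) = I*√53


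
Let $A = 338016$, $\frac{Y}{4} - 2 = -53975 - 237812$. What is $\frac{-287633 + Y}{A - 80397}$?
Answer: $- \frac{1454773}{257619} \approx -5.647$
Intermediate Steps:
$Y = -1167140$ ($Y = 8 + 4 \left(-53975 - 237812\right) = 8 + 4 \left(-291787\right) = 8 - 1167148 = -1167140$)
$\frac{-287633 + Y}{A - 80397} = \frac{-287633 - 1167140}{338016 - 80397} = - \frac{1454773}{257619}$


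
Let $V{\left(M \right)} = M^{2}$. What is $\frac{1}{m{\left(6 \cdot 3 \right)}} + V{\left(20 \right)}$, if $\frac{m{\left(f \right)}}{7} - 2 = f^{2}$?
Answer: $\frac{912801}{2282} \approx 400.0$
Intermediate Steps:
$m{\left(f \right)} = 14 + 7 f^{2}$
$\frac{1}{m{\left(6 \cdot 3 \right)}} + V{\left(20 \right)} = \frac{1}{14 + 7 \left(6 \cdot 3\right)^{2}} + 20^{2} = \frac{1}{14 + 7 \cdot 18^{2}} + 400 = \frac{1}{14 + 7 \cdot 324} + 400 = \frac{1}{14 + 2268} + 400 = \frac{1}{2282} + 400 = \frac{912801}{2282}$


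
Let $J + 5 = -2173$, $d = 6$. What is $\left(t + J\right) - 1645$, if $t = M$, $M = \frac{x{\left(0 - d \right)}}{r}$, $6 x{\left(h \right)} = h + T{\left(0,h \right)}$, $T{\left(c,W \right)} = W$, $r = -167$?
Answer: $- \frac{638439}{167} \approx -3823.0$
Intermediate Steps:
$J = -2178$ ($J = -5 - 2173 = -2178$)
$x{\left(h \right)} = \frac{h}{3}$ ($x{\left(h \right)} = \frac{h + h}{6} = \frac{2 h}{6} = \frac{h}{3}$)
$M = \frac{2}{167}$ ($M = \frac{\frac{1}{3} \left(0 - 6\right)}{-167} = \frac{0 - 6}{3} \left(- \frac{1}{167}\right) = \frac{1}{3} \left(-6\right) \left(- \frac{1}{167}\right) = \left(-2\right) \left(- \frac{1}{167}\right) = \frac{2}{167} \approx 0.011976$)
$t = \frac{2}{167} \approx 0.011976$
$\left(t + J\right) - 1645 = \left(\frac{2}{167} - 2178\right) - 1645 = - \frac{363724}{167} - 1645 = - \frac{638439}{167}$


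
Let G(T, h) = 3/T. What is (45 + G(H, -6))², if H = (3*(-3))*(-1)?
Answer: 18496/9 ≈ 2055.1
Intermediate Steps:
H = 9 (H = -9*(-1) = 9)
(45 + G(H, -6))² = (45 + 3/9)² = (45 + 3*(⅑))² = (45 + ⅓)² = (136/3)² = 18496/9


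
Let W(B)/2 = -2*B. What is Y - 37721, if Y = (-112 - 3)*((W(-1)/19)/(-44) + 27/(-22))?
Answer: -15708153/418 ≈ -37579.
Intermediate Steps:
W(B) = -4*B (W(B) = 2*(-2*B) = -4*B)
Y = 59225/418 (Y = (-112 - 3)*((-4*(-1)/19)/(-44) + 27/(-22)) = -115*((4*(1/19))*(-1/44) + 27*(-1/22)) = -115*((4/19)*(-1/44) - 27/22) = -115*(-1/209 - 27/22) = -115*(-515/418) = 59225/418 ≈ 141.69)
Y - 37721 = 59225/418 - 37721 = -15708153/418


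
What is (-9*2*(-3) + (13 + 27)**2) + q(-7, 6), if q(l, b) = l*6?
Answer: 1612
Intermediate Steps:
q(l, b) = 6*l
(-9*2*(-3) + (13 + 27)**2) + q(-7, 6) = (-9*2*(-3) + (13 + 27)**2) + 6*(-7) = (-18*(-3) + 40**2) - 42 = (54 + 1600) - 42 = 1654 - 42 = 1612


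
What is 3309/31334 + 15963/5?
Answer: 500201187/156670 ≈ 3192.7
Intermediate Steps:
3309/31334 + 15963/5 = 500201187/156670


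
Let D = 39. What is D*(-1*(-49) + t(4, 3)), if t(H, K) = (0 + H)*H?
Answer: 2535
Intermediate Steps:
t(H, K) = H² (t(H, K) = H*H = H²)
D*(-1*(-49) + t(4, 3)) = 39*(-1*(-49) + 4²) = 39*(49 + 16) = 39*65 = 2535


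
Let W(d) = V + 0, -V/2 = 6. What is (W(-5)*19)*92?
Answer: -20976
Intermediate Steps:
V = -12 (V = -2*6 = -12)
W(d) = -12 (W(d) = -12 + 0 = -12)
(W(-5)*19)*92 = -12*19*92 = -228*92 = -20976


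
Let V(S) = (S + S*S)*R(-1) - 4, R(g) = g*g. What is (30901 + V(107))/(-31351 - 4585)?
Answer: -42453/35936 ≈ -1.1814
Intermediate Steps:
R(g) = g²
V(S) = -4 + S + S² (V(S) = (S + S*S)*(-1)² - 4 = (S + S²)*1 - 4 = (S + S²) - 4 = -4 + S + S²)
(30901 + V(107))/(-31351 - 4585) = (30901 + (-4 + 107 + 107²))/(-31351 - 4585) = (30901 + (-4 + 107 + 11449))/(-35936) = (30901 + 11552)*(-1/35936) = 42453*(-1/35936) = -42453/35936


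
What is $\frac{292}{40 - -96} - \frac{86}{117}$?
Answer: $\frac{5617}{3978} \approx 1.412$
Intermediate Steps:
$\frac{292}{40 - -96} - \frac{86}{117} = \frac{292}{40 + 96} - \frac{86}{117} = \frac{292}{136} - \frac{86}{117} = 292 \cdot \frac{1}{136} - \frac{86}{117} = \frac{73}{34} - \frac{86}{117} = \frac{5617}{3978}$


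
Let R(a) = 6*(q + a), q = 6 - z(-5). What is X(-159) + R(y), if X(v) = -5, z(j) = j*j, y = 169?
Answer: 895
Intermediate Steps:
z(j) = j²
q = -19 (q = 6 - 1*(-5)² = 6 - 1*25 = 6 - 25 = -19)
R(a) = -114 + 6*a (R(a) = 6*(-19 + a) = -114 + 6*a)
X(-159) + R(y) = -5 + (-114 + 6*169) = -5 + (-114 + 1014) = -5 + 900 = 895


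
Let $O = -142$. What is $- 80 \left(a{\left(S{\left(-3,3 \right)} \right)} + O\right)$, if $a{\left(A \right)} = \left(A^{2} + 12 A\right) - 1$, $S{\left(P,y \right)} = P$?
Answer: $13600$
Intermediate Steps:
$a{\left(A \right)} = -1 + A^{2} + 12 A$
$- 80 \left(a{\left(S{\left(-3,3 \right)} \right)} + O\right) = - 80 \left(\left(-1 + \left(-3\right)^{2} + 12 \left(-3\right)\right) - 142\right) = - 80 \left(\left(-1 + 9 - 36\right) - 142\right) = - 80 \left(-28 - 142\right) = \left(-80\right) \left(-170\right) = 13600$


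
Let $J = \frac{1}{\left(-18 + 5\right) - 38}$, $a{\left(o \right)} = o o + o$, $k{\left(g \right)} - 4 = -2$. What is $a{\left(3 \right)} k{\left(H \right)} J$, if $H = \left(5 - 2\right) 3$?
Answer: $- \frac{8}{17} \approx -0.47059$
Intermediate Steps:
$H = 9$ ($H = 3 \cdot 3 = 9$)
$k{\left(g \right)} = 2$ ($k{\left(g \right)} = 4 - 2 = 2$)
$a{\left(o \right)} = o + o^{2}$ ($a{\left(o \right)} = o^{2} + o = o + o^{2}$)
$J = - \frac{1}{51}$ ($J = \frac{1}{-13 - 38} = \frac{1}{-51} = - \frac{1}{51} \approx -0.019608$)
$a{\left(3 \right)} k{\left(H \right)} J = 3 \left(1 + 3\right) 2 \left(- \frac{1}{51}\right) = 3 \cdot 4 \cdot 2 \left(- \frac{1}{51}\right) = 12 \cdot 2 \left(- \frac{1}{51}\right) = 24 \left(- \frac{1}{51}\right) = - \frac{8}{17}$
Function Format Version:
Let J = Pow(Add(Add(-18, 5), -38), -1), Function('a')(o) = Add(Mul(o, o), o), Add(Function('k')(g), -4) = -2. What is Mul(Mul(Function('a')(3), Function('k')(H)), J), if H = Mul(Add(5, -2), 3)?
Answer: Rational(-8, 17) ≈ -0.47059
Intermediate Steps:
H = 9 (H = Mul(3, 3) = 9)
Function('k')(g) = 2 (Function('k')(g) = Add(4, -2) = 2)
Function('a')(o) = Add(o, Pow(o, 2)) (Function('a')(o) = Add(Pow(o, 2), o) = Add(o, Pow(o, 2)))
J = Rational(-1, 51) (J = Pow(Add(-13, -38), -1) = Pow(-51, -1) = Rational(-1, 51) ≈ -0.019608)
Mul(Mul(Function('a')(3), Function('k')(H)), J) = Mul(Mul(Mul(3, Add(1, 3)), 2), Rational(-1, 51)) = Mul(Mul(Mul(3, 4), 2), Rational(-1, 51)) = Mul(Mul(12, 2), Rational(-1, 51)) = Mul(24, Rational(-1, 51)) = Rational(-8, 17)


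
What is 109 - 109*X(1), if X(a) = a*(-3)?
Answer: 436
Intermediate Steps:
X(a) = -3*a
109 - 109*X(1) = 109 - (-327) = 109 - 109*(-3) = 109 + 327 = 436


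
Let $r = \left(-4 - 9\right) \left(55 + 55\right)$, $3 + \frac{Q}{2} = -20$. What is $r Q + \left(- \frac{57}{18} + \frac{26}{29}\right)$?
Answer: $\frac{11445325}{174} \approx 65778.0$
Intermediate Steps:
$Q = -46$ ($Q = -6 + 2 \left(-20\right) = -6 - 40 = -46$)
$r = -1430$ ($r = \left(-13\right) 110 = -1430$)
$r Q + \left(- \frac{57}{18} + \frac{26}{29}\right) = \left(-1430\right) \left(-46\right) + \left(- \frac{57}{18} + \frac{26}{29}\right) = 65780 + \left(\left(-57\right) \frac{1}{18} + 26 \cdot \frac{1}{29}\right) = 65780 + \left(- \frac{19}{6} + \frac{26}{29}\right) = 65780 - \frac{395}{174} = \frac{11445325}{174}$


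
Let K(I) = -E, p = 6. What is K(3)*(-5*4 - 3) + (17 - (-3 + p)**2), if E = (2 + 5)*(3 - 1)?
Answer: 330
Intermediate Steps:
E = 14 (E = 7*2 = 14)
K(I) = -14 (K(I) = -1*14 = -14)
K(3)*(-5*4 - 3) + (17 - (-3 + p)**2) = -14*(-5*4 - 3) + (17 - (-3 + 6)**2) = -14*(-20 - 3) + (17 - 1*3**2) = -14*(-23) + (17 - 1*9) = 322 + (17 - 9) = 322 + 8 = 330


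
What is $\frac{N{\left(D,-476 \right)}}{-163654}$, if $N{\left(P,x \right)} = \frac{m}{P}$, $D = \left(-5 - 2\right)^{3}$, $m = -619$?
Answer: $- \frac{619}{56133322} \approx -1.1027 \cdot 10^{-5}$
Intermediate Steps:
$D = -343$ ($D = \left(-5 - 2\right)^{3} = \left(-7\right)^{3} = -343$)
$N{\left(P,x \right)} = - \frac{619}{P}$
$\frac{N{\left(D,-476 \right)}}{-163654} = \frac{\left(-619\right) \frac{1}{-343}}{-163654} = \left(-619\right) \left(- \frac{1}{343}\right) \left(- \frac{1}{163654}\right) = \frac{619}{343} \left(- \frac{1}{163654}\right) = - \frac{619}{56133322}$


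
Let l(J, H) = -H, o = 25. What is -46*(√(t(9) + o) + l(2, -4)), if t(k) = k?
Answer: -184 - 46*√34 ≈ -452.22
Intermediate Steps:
-46*(√(t(9) + o) + l(2, -4)) = -46*(√(9 + 25) - 1*(-4)) = -46*(√34 + 4) = -46*(4 + √34) = -184 - 46*√34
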